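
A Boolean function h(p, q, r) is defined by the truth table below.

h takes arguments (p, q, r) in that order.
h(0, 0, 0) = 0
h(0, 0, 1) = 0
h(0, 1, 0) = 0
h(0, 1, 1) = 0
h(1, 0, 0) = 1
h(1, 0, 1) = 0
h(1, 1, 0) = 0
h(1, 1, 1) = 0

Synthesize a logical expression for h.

h(p, q, r) = (p & ~q) & ~r

Only row (1,0,0) gives 1. That row's minterm p·¬q·¬r is h directly.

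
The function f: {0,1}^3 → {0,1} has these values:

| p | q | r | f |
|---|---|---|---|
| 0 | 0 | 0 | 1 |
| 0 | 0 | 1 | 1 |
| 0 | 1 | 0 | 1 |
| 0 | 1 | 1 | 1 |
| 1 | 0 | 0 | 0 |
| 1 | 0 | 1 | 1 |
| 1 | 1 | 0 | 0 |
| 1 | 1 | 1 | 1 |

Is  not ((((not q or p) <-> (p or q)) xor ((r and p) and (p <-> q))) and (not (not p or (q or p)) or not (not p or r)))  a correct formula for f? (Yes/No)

Yes

Evaluate not ((((not q or p) <-> (p or q)) xor ((r and p) and (p <-> q))) and (not (not p or (q or p)) or not (not p or r))) on each row and compare to f:
  p=0, q=0, r=0: formula gives 1, f = 1 ✓
  p=0, q=0, r=1: formula gives 1, f = 1 ✓
  p=0, q=1, r=0: formula gives 1, f = 1 ✓
  p=0, q=1, r=1: formula gives 1, f = 1 ✓
  p=1, q=0, r=0: formula gives 0, f = 0 ✓
  … (the remaining 3 rows also agree.)
Every row agrees, so the formula is equivalent.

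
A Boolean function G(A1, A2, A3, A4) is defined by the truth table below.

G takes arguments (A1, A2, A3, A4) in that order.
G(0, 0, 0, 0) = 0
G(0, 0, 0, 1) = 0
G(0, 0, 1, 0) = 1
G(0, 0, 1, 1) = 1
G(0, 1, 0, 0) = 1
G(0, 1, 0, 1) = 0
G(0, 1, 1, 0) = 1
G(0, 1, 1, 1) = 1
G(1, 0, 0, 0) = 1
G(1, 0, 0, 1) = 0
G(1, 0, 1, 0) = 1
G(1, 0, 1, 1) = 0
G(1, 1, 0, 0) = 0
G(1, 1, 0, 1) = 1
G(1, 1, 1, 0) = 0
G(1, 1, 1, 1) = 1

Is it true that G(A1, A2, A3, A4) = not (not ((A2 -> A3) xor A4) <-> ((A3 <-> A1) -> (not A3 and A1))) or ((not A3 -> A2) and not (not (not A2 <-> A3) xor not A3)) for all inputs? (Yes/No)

No

Check the formula against G row by row:
  A1=0, A2=0, A3=0, A4=0: formula gives 0, G = 0 ✓
  A1=0, A2=0, A3=0, A4=1: formula gives 1, but G = 0 ✗
A single disagreement suffices: at (0,0,0,1) they differ, so the formula does not compute G.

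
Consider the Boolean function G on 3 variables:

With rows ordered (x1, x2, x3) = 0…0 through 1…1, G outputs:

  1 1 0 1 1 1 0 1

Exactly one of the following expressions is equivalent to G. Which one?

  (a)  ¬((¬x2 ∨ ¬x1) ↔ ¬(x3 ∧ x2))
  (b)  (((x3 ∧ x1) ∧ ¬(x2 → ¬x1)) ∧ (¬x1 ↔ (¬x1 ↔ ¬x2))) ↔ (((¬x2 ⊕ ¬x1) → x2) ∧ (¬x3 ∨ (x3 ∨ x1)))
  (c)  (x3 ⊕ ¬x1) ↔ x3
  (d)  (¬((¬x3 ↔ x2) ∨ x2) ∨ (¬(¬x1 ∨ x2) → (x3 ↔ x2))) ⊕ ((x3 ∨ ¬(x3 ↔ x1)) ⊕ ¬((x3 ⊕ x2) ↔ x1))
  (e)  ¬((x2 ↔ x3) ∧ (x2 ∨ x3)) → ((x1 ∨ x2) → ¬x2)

e

(a): at (0,0,0) it gives 0, but G = 1 — eliminated.
(b): at (0,0,0) it gives 0, but G = 1 — eliminated.
(c): at (0,0,0) it gives 0, but G = 1 — eliminated.
(d): at (0,1,1) it gives 0, but G = 1 — eliminated.
That leaves (e). Evaluating it on every row reproduces the table of G exactly.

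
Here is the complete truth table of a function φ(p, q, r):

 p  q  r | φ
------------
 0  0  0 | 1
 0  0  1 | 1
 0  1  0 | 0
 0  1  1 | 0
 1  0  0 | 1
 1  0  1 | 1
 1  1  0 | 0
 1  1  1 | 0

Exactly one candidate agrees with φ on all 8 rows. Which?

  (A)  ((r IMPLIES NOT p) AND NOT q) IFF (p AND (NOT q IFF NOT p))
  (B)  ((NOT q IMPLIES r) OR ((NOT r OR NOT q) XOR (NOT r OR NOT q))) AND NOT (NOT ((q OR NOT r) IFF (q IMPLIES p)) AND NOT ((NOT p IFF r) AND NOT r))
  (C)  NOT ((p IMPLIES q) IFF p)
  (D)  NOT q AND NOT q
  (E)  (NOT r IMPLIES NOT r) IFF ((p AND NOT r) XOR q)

(A): at (0,0,0) it gives 0, but φ = 1 — eliminated.
(B): at (0,0,0) it gives 0, but φ = 1 — eliminated.
(C): at (0,1,0) it gives 1, but φ = 0 — eliminated.
(E): at (0,0,0) it gives 0, but φ = 1 — eliminated.
That leaves (D). Evaluating it on every row reproduces the table of φ exactly.

D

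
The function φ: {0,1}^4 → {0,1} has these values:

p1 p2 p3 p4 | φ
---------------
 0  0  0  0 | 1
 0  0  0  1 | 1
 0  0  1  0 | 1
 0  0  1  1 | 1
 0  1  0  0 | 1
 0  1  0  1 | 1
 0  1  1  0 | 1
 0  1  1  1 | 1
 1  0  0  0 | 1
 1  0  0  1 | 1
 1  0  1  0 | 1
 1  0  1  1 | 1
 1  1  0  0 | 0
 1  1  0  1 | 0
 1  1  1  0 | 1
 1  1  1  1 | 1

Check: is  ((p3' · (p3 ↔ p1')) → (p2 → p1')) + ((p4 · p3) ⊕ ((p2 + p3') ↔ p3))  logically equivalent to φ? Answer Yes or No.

Check the formula against φ row by row:
  p1=0, p2=0, p3=0, p4=0: formula gives 1, φ = 1 ✓
  p1=0, p2=0, p3=0, p4=1: formula gives 1, φ = 1 ✓
  p1=0, p2=0, p3=1, p4=0: formula gives 1, φ = 1 ✓
  p1=0, p2=0, p3=1, p4=1: formula gives 1, φ = 1 ✓
  …and likewise for the remaining 12 rows.
No disagreement on any input; they are logically equivalent.

Yes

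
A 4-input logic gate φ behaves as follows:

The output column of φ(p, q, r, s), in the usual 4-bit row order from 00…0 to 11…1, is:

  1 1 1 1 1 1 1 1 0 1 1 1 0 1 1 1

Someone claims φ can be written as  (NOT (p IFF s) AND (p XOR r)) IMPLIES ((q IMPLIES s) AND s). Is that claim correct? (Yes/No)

Check the formula against φ row by row:
  p=0, q=0, r=0, s=0: formula gives 1, φ = 1 ✓
  p=0, q=0, r=0, s=1: formula gives 1, φ = 1 ✓
  p=0, q=0, r=1, s=0: formula gives 1, φ = 1 ✓
  p=0, q=0, r=1, s=1: formula gives 1, φ = 1 ✓
  … (the remaining 12 rows also agree.)
No disagreement on any input; they are logically equivalent.

Yes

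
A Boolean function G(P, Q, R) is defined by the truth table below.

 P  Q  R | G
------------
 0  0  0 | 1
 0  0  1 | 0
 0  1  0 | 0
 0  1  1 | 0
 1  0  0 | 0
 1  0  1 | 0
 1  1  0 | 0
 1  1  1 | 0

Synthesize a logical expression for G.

G(P, Q, R) = not ((P or Q) or R)

The output is 1 only when every input is 0 — NOR of all inputs.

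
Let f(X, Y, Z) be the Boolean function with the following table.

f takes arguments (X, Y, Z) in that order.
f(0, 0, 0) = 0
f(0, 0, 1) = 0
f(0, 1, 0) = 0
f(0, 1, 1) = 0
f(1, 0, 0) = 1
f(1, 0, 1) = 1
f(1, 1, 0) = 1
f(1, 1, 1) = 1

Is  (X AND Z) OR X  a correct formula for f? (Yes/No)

Evaluate (X AND Z) OR X on each row and compare to f:
  X=0, Y=0, Z=0: formula gives 0, f = 0 ✓
  X=0, Y=0, Z=1: formula gives 0, f = 0 ✓
  X=0, Y=1, Z=0: formula gives 0, f = 0 ✓
  X=0, Y=1, Z=1: formula gives 0, f = 0 ✓
  X=1, Y=0, Z=0: formula gives 1, f = 1 ✓
  …and likewise for the remaining 3 rows.
Every row agrees, so the formula is equivalent.

Yes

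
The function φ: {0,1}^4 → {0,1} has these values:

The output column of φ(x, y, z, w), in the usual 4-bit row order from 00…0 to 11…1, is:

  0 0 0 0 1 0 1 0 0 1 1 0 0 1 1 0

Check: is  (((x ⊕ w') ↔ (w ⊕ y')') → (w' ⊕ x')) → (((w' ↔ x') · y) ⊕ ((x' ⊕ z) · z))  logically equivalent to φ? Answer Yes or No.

Test each input against both φ and the formula:
  x=0, y=0, z=0, w=0: formula gives 0, φ = 0 ✓
  x=0, y=0, z=0, w=1: formula gives 0, φ = 0 ✓
  x=0, y=0, z=1, w=0: formula gives 0, φ = 0 ✓
  x=0, y=0, z=1, w=1: formula gives 0, φ = 0 ✓
  …
  x=1, y=0, z=1, w=1: formula gives 1, but φ = 0 ✗
Row (1,0,1,1) is a counterexample, so the formula is not equivalent to φ.

No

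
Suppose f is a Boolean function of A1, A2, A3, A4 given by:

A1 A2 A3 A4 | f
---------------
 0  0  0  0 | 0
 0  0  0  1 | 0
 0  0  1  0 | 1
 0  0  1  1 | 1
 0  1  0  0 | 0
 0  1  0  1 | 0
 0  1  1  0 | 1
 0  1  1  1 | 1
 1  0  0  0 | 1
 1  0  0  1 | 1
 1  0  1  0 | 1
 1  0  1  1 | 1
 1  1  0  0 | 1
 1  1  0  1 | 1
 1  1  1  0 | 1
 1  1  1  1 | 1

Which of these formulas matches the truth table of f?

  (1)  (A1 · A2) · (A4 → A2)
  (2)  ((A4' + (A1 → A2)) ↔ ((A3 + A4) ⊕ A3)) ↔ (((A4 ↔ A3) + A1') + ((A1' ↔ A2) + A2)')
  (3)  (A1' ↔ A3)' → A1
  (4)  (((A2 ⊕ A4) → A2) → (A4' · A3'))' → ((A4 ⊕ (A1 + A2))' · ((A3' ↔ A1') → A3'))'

(1) disagrees with f on (0,0,1,0) (formula → 0, table → 1); rule it out.
(2) disagrees with f on (0,0,0,1) (formula → 1, table → 0); rule it out.
(4) disagrees with f on (0,0,0,0) (formula → 1, table → 0); rule it out.
That leaves (3). Evaluating it on every row reproduces the table of f exactly.

3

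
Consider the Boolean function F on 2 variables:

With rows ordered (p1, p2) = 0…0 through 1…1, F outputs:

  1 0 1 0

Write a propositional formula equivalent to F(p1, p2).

F(p1, p2) = p2'

The output is the negation of p2.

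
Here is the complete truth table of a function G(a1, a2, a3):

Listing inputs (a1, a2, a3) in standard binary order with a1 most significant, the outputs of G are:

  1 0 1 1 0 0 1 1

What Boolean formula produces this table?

G is 0 on only 3 rows — (0,0,1), (1,0,0), (1,0,1). Writing each as a minterm (¬a1·¬a2·a3, a1·¬a2·¬a3, a1·¬a2·a3) and OR-ing them characterizes exactly where G=0, so G is the negation of that disjunction.

G(a1, a2, a3) = ~((((~a1 & ~a2) & a3) | ((a1 & ~a2) & ~a3)) | ((a1 & ~a2) & a3))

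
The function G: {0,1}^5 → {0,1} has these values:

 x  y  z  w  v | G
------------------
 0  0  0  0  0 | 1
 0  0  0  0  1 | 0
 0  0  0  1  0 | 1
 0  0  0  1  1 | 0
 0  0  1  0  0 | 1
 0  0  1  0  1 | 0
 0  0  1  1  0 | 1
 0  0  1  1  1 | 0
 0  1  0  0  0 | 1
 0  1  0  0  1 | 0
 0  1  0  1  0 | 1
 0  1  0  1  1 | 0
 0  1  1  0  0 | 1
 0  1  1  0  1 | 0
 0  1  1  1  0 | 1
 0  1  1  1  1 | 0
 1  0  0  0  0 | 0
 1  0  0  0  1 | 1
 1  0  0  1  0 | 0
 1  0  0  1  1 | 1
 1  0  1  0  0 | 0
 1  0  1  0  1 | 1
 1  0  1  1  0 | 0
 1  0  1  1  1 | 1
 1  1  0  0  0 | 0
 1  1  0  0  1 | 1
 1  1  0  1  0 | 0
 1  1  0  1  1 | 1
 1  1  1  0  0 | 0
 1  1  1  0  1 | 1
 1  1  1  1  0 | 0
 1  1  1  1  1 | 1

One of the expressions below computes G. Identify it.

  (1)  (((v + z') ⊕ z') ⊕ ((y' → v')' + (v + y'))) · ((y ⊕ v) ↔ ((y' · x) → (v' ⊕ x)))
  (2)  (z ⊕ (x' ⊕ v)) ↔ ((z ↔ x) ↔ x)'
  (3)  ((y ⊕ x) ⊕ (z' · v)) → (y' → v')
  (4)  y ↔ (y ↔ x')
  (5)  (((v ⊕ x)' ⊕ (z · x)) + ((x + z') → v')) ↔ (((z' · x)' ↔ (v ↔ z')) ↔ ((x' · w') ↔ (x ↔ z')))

(1): at (0,0,0,0,0) it gives 0, but G = 1 — eliminated.
(3): at (0,0,1,0,1) it gives 1, but G = 0 — eliminated.
(4): at (0,0,0,0,1) it gives 1, but G = 0 — eliminated.
(5): at (0,0,0,0,1) it gives 1, but G = 0 — eliminated.
That leaves (2). Evaluating it on every row reproduces the table of G exactly.

2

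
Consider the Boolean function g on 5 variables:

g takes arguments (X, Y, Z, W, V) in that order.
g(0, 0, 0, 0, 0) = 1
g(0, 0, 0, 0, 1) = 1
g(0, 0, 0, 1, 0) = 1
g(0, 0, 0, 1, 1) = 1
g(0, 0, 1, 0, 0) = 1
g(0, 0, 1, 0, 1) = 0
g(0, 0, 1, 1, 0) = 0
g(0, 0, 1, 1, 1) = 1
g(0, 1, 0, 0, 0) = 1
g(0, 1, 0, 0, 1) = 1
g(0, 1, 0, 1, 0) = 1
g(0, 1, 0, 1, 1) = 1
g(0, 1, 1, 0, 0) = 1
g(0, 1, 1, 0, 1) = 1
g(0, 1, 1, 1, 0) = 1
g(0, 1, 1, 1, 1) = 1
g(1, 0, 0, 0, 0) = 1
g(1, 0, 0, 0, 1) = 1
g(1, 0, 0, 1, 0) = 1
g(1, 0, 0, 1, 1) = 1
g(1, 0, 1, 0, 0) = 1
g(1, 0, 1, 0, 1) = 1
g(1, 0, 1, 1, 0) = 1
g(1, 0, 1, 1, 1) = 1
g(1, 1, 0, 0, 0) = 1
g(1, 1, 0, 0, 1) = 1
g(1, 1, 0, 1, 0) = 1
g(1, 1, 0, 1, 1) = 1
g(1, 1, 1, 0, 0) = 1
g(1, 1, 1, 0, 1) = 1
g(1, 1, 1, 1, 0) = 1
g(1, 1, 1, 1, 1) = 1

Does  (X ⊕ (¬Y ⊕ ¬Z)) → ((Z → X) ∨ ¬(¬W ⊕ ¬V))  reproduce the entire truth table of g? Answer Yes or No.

Yes

Check the formula against g row by row:
  X=0, Y=0, Z=0, W=0, V=0: formula gives 1, g = 1 ✓
  X=0, Y=0, Z=0, W=0, V=1: formula gives 1, g = 1 ✓
  X=0, Y=0, Z=0, W=1, V=0: formula gives 1, g = 1 ✓
  X=0, Y=0, Z=0, W=1, V=1: formula gives 1, g = 1 ✓
  …and likewise for the remaining 28 rows.
Every row agrees, so the formula is equivalent.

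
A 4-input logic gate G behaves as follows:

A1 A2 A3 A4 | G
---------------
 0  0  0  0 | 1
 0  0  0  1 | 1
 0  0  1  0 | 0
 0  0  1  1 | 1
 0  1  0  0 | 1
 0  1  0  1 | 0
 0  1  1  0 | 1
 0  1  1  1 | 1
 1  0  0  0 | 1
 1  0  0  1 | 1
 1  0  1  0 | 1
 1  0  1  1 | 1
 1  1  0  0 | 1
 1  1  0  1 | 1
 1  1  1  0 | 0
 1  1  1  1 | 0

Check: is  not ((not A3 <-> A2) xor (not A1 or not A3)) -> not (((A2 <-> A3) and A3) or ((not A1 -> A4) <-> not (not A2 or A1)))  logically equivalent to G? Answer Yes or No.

Test each input against both G and the formula:
  A1=0, A2=0, A3=0, A4=0: formula gives 1, G = 1 ✓
  A1=0, A2=0, A3=0, A4=1: formula gives 1, G = 1 ✓
  A1=0, A2=0, A3=1, A4=0: formula gives 0, G = 0 ✓
  A1=0, A2=0, A3=1, A4=1: formula gives 1, G = 1 ✓
  … (the remaining 12 rows also agree.)
All 16 rows match — the expression computes G exactly.

Yes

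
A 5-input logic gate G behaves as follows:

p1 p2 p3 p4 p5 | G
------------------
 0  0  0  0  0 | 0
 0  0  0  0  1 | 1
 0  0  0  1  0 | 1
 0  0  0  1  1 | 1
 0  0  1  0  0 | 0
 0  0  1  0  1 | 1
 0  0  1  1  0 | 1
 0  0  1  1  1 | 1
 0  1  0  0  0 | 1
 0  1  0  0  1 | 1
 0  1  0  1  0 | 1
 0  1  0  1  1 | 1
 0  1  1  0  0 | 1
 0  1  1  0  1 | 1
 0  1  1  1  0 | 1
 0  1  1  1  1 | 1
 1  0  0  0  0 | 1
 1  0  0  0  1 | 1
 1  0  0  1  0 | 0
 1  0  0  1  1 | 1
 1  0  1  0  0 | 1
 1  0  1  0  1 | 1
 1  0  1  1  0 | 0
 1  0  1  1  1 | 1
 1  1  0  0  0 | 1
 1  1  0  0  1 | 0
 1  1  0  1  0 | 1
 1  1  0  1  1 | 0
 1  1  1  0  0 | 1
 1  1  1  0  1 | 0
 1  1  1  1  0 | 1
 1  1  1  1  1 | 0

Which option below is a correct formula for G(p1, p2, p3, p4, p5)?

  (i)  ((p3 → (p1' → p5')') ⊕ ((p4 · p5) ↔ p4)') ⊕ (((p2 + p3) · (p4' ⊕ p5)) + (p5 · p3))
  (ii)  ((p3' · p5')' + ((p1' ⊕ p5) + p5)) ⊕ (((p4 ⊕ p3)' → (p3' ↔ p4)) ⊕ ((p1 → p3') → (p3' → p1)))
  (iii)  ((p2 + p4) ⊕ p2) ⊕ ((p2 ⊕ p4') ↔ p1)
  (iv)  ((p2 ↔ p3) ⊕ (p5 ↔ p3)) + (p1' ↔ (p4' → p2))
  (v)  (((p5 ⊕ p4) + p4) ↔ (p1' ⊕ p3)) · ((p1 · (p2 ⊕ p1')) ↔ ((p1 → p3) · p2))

(i) fails at (0,0,0,0,0): the formula yields 1, G is 0.
(ii) fails at (0,0,0,0,0): the formula yields 1, G is 0.
(iii) fails at (0,0,0,0,1): the formula yields 0, G is 1.
(v) fails at (0,0,1,0,0): the formula yields 1, G is 0.
That leaves (iv). Evaluating it on every row reproduces the table of G exactly.

iv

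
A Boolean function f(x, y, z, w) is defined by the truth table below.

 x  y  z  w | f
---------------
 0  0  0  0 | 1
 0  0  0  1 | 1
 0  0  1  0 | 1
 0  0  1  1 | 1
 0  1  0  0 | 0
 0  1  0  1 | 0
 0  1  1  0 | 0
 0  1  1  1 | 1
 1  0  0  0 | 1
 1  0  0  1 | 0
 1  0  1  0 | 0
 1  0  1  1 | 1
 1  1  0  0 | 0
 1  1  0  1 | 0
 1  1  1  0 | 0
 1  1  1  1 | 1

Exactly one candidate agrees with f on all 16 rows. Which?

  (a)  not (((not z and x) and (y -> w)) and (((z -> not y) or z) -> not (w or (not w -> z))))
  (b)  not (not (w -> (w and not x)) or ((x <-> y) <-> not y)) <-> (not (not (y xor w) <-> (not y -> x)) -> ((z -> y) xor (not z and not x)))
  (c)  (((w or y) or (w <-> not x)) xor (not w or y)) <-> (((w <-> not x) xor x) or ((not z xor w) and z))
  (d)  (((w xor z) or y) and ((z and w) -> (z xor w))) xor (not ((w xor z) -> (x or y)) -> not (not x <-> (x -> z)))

(a): at (0,1,0,0) it gives 1, but f = 0 — eliminated.
(b): at (0,0,0,1) it gives 0, but f = 1 — eliminated.
(c): at (0,0,0,0) it gives 0, but f = 1 — eliminated.
That leaves (d). Evaluating it on every row reproduces the table of f exactly.

d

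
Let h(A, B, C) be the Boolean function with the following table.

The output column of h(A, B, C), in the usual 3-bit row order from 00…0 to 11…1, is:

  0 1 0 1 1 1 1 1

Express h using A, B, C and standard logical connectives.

h is 0 on only 2 rows — (0,0,0), (0,1,0). Writing each as a minterm (¬A·¬B·¬C, ¬A·B·¬C) and OR-ing them characterizes exactly where h=0, so h is the negation of that disjunction.

h(A, B, C) = NOT (((NOT A AND NOT B) AND NOT C) OR ((NOT A AND B) AND NOT C))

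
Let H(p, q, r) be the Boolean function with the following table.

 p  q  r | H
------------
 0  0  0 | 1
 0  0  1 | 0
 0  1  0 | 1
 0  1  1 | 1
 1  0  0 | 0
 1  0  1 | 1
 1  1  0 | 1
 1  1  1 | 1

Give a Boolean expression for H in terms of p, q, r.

H(p, q, r) = (((p' · q') · r) + ((p · q') · r'))'

The 0-rows are (0,0,1), (1,0,0). Take each as a conjunction (¬p·¬q·r, p·¬q·¬r), form their disjunction, and complement — that gives a formula that is 1 everywhere H is.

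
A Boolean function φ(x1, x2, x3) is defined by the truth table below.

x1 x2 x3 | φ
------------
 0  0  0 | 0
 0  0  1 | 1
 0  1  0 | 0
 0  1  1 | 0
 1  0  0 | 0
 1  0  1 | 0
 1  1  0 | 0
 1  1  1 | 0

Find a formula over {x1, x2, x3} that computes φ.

φ(x1, x2, x3) = (~x1 & ~x2) & x3

Only row (0,0,1) gives 1. That row's minterm ¬x1·¬x2·x3 is φ directly.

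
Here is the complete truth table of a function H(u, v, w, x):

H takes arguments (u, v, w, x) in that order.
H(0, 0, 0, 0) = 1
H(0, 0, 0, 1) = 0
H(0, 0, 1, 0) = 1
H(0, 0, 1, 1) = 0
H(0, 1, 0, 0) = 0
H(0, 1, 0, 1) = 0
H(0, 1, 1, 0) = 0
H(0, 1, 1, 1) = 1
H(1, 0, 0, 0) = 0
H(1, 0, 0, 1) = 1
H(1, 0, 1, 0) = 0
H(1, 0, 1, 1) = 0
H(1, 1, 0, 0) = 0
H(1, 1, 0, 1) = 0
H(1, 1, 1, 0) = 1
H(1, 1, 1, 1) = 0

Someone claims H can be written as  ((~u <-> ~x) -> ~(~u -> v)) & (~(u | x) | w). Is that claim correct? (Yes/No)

Check the formula against H row by row:
  u=0, v=0, w=0, x=0: formula gives 1, H = 1 ✓
  u=0, v=0, w=0, x=1: formula gives 0, H = 0 ✓
  u=0, v=0, w=1, x=0: formula gives 1, H = 1 ✓
  u=0, v=0, w=1, x=1: formula gives 1, but H = 0 ✗
A single disagreement suffices: at (0,0,1,1) they differ, so the formula does not compute H.

No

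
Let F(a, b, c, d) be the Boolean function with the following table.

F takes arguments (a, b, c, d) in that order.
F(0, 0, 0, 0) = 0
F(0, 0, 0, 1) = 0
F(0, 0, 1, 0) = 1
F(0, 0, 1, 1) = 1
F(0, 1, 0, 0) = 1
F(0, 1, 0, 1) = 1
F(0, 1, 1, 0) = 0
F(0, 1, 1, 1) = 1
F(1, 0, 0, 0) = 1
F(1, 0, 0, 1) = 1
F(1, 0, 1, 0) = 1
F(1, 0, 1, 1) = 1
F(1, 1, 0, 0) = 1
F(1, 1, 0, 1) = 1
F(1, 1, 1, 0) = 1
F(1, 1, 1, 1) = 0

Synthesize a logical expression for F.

F is 0 on only 4 rows — (0,0,0,0), (0,0,0,1), (0,1,1,0), (1,1,1,1). Writing each as a minterm (¬a·¬b·¬c·¬d, ¬a·¬b·¬c·d, ¬a·b·c·¬d, a·b·c·d) and OR-ing them characterizes exactly where F=0, so F is the negation of that disjunction.

F(a, b, c, d) = NOT ((((((NOT a AND NOT b) AND NOT c) AND NOT d) OR (((NOT a AND NOT b) AND NOT c) AND d)) OR (((NOT a AND b) AND c) AND NOT d)) OR (((a AND b) AND c) AND d))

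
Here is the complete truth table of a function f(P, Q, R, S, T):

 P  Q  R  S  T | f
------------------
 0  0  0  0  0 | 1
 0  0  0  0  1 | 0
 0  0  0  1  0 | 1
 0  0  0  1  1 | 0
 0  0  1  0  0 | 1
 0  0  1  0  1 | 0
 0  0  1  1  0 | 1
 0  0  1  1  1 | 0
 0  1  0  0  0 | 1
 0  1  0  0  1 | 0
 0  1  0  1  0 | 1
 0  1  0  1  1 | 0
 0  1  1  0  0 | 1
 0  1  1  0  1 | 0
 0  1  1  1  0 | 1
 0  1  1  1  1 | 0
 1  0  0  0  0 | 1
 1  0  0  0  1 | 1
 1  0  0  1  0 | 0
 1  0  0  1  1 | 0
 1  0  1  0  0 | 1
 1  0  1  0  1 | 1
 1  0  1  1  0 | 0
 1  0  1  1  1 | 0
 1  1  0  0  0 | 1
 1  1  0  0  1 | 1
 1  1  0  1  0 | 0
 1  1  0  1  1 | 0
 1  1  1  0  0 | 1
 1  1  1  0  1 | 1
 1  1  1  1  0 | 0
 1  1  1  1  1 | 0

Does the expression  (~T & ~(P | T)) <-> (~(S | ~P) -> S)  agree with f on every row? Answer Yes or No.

Evaluate (~T & ~(P | T)) <-> (~(S | ~P) -> S) on each row and compare to f:
  P=0, Q=0, R=0, S=0, T=0: formula gives 1, f = 1 ✓
  P=0, Q=0, R=0, S=0, T=1: formula gives 0, f = 0 ✓
  P=0, Q=0, R=0, S=1, T=0: formula gives 1, f = 1 ✓
  P=0, Q=0, R=0, S=1, T=1: formula gives 0, f = 0 ✓
  …and likewise for the remaining 28 rows.
All 32 rows match — the expression computes f exactly.

Yes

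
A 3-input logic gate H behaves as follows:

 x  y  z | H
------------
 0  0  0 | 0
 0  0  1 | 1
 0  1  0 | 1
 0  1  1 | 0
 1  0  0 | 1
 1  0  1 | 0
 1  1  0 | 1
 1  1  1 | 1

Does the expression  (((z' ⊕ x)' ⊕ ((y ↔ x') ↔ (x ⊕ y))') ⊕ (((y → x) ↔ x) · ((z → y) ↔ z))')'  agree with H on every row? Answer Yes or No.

Evaluate (((z' ⊕ x)' ⊕ ((y ↔ x') ↔ (x ⊕ y))') ⊕ (((y → x) ↔ x) · ((z → y) ↔ z))')' on each row and compare to H:
  x=0, y=0, z=0: formula gives 0, H = 0 ✓
  x=0, y=0, z=1: formula gives 1, H = 1 ✓
  x=0, y=1, z=0: formula gives 0, but H = 1 ✗
A single disagreement suffices: at (0,1,0) they differ, so the formula does not compute H.

No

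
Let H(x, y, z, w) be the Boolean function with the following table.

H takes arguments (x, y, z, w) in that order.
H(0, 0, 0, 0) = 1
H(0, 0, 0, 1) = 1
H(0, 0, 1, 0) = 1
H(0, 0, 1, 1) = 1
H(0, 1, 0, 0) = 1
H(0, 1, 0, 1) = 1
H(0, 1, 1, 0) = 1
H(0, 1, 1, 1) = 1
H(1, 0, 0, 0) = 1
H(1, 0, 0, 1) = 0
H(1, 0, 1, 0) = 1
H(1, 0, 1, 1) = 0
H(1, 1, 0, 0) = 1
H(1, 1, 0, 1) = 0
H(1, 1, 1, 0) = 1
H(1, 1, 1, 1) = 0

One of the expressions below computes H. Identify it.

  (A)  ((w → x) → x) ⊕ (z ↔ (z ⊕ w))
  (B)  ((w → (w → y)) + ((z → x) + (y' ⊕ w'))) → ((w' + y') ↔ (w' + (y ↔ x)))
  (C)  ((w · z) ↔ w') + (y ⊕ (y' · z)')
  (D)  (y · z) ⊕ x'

(A): at (1,0,0,0) it gives 0, but H = 1 — eliminated.
(C): at (0,0,1,0) it gives 0, but H = 1 — eliminated.
(D): at (0,1,1,0) it gives 0, but H = 1 — eliminated.
(B) is the remaining candidate, and it agrees with H on all 16 inputs.

B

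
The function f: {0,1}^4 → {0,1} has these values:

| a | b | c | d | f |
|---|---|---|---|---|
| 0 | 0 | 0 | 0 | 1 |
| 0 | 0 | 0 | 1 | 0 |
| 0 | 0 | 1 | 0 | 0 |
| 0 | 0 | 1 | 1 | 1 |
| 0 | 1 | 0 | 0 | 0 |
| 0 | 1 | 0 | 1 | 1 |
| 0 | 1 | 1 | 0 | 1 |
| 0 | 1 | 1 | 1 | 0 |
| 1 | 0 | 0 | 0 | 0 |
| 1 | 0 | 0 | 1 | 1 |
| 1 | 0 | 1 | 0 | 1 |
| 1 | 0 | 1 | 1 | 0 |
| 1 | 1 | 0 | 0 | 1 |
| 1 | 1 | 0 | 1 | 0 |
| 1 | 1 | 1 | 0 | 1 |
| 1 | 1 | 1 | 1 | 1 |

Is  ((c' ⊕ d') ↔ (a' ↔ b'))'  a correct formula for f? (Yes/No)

No

Test each input against both f and the formula:
  a=0, b=0, c=0, d=0: formula gives 1, f = 1 ✓
  a=0, b=0, c=0, d=1: formula gives 0, f = 0 ✓
  a=0, b=0, c=1, d=0: formula gives 0, f = 0 ✓
  a=0, b=0, c=1, d=1: formula gives 1, f = 1 ✓
  …
  a=1, b=1, c=1, d=0: formula gives 0, but f = 1 ✗
Row (1,1,1,0) is a counterexample, so the formula is not equivalent to f.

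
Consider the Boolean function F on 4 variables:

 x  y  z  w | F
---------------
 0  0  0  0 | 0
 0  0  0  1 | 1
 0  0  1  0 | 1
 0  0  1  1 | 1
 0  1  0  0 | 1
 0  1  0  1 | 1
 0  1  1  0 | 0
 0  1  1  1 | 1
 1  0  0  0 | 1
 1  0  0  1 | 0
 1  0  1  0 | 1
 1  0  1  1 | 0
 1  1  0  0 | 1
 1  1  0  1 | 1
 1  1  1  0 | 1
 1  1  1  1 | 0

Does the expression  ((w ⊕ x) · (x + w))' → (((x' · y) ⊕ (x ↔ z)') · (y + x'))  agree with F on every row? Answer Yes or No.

Yes

Test each input against both F and the formula:
  x=0, y=0, z=0, w=0: formula gives 0, F = 0 ✓
  x=0, y=0, z=0, w=1: formula gives 1, F = 1 ✓
  x=0, y=0, z=1, w=0: formula gives 1, F = 1 ✓
  x=0, y=0, z=1, w=1: formula gives 1, F = 1 ✓
  … (the remaining 12 rows also agree.)
No disagreement on any input; they are logically equivalent.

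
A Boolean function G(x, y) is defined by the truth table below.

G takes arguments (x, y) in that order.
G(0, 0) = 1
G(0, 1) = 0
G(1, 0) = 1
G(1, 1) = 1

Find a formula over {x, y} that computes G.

This is y → x (false only at 0,1).

G(x, y) = y -> x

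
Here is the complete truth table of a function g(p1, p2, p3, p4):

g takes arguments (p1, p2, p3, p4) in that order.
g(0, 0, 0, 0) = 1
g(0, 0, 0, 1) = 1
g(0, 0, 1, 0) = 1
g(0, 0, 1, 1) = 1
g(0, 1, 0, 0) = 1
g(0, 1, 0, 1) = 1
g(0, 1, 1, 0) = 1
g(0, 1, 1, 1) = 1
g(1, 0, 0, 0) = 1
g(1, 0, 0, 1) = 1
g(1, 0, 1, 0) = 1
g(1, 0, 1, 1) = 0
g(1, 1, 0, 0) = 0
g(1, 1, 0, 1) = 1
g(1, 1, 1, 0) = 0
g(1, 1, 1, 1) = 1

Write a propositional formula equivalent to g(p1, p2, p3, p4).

g(p1, p2, p3, p4) = ¬(((((p1 ∧ ¬p2) ∧ p3) ∧ p4) ∨ (((p1 ∧ p2) ∧ ¬p3) ∧ ¬p4)) ∨ (((p1 ∧ p2) ∧ p3) ∧ ¬p4))

There are just 3 zero rows: (1,0,1,1), (1,1,0,0), (1,1,1,0). Their minterms are p1·¬p2·p3·p4, p1·p2·¬p3·¬p4, p1·p2·p3·¬p4; the OR of those covers precisely the 0-outputs, and negating it yields g.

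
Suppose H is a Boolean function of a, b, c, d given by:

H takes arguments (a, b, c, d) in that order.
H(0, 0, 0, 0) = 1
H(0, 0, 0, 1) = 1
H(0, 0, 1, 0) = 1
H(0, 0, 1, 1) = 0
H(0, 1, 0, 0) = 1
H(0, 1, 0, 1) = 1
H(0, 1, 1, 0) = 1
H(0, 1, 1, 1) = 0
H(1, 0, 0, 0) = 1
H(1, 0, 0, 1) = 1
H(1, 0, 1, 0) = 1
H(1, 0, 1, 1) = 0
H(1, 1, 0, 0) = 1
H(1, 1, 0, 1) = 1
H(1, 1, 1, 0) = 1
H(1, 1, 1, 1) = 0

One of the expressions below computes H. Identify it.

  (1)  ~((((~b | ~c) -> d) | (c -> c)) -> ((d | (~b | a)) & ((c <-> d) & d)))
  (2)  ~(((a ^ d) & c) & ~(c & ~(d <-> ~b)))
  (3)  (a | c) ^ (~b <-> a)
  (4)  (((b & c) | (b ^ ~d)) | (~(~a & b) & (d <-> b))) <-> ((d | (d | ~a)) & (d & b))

(2): at (0,1,1,1) it gives 1, but H = 0 — eliminated.
(3): at (0,0,0,0) it gives 0, but H = 1 — eliminated.
(4): at (0,0,0,0) it gives 0, but H = 1 — eliminated.
(1) is the remaining candidate, and it agrees with H on all 16 inputs.

1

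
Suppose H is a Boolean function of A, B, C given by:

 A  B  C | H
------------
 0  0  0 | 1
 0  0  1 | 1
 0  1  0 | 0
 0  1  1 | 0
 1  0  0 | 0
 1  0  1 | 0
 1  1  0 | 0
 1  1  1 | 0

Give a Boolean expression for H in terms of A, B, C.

H(A, B, C) = ((A' · B') · C') + ((A' · B') · C)

Collect the rows where H=1 — (0,0,0), (0,0,1) — and write one minterm per row: ¬A·¬B·¬C, ¬A·¬B·C. Their union (logical OR) reproduces the table exactly.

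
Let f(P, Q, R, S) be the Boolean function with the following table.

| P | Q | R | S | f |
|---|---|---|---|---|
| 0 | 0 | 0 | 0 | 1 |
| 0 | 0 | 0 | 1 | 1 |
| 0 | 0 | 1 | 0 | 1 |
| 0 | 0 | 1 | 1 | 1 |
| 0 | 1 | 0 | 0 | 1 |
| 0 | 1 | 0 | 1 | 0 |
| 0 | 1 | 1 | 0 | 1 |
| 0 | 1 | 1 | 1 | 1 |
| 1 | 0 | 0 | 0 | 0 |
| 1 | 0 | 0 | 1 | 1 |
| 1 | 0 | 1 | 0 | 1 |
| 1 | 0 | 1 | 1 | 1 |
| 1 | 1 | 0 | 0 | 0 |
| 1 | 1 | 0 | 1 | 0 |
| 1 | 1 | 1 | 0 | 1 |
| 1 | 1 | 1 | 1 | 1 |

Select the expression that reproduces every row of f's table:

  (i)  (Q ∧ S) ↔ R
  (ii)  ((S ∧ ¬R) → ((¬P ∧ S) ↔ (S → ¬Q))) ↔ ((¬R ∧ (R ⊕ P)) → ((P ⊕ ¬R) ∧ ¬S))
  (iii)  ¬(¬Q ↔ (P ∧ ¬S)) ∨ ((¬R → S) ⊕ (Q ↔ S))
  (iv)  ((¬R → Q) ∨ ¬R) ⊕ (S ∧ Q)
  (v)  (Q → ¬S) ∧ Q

(i): at (0,0,1,0) it gives 0, but f = 1 — eliminated.
(iii): at (0,1,0,0) it gives 0, but f = 1 — eliminated.
(iv): at (0,1,1,1) it gives 0, but f = 1 — eliminated.
(v): at (0,0,0,0) it gives 0, but f = 1 — eliminated.
(ii) is the remaining candidate, and it agrees with f on all 16 inputs.

ii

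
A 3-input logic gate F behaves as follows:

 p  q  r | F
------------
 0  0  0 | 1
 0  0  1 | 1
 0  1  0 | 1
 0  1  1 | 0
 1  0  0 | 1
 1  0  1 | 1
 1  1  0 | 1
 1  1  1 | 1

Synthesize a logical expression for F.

F(p, q, r) = NOT ((NOT p AND q) AND r)

Only row (0,1,1) gives 0. So F is 1 everywhere except there — the complement of the minterm ¬p·q·r.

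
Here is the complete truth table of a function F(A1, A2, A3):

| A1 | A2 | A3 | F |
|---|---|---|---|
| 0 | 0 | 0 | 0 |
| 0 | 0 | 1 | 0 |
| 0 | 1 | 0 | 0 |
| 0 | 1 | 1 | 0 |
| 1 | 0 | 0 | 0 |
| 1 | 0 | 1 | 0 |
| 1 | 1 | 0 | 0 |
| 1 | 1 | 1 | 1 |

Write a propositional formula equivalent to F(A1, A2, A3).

The output is 1 only when every input is 1 — the AND of all inputs.

F(A1, A2, A3) = (A1 ∧ A2) ∧ A3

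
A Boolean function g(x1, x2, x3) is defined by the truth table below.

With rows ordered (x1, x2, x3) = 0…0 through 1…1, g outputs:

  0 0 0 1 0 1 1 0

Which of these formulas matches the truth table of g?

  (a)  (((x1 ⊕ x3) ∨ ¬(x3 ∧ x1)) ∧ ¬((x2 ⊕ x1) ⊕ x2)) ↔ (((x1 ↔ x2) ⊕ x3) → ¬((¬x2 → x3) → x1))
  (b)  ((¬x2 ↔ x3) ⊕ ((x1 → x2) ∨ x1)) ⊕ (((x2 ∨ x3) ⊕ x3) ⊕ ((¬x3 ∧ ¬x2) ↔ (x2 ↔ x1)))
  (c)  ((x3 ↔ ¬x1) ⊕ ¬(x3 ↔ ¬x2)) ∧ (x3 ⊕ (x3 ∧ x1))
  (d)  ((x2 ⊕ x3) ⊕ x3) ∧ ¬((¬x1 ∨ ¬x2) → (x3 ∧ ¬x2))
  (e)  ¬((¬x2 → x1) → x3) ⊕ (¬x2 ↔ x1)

(a) disagrees with g on (0,0,1) (formula → 1, table → 0); rule it out.
(b) disagrees with g on (0,1,1) (formula → 0, table → 1); rule it out.
(c) disagrees with g on (0,0,1) (formula → 1, table → 0); rule it out.
(d) disagrees with g on (0,1,0) (formula → 1, table → 0); rule it out.
That leaves (e). Evaluating it on every row reproduces the table of g exactly.

e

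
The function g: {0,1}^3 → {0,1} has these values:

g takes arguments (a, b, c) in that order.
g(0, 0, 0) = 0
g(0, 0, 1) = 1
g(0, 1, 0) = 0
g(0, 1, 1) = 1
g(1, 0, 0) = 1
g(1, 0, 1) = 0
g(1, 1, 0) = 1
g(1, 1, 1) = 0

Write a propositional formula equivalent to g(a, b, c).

g=1 on 4 inputs: (0,0,1), (0,1,1), (1,0,0), (1,1,0). Reading each as a conjunction of literals (¬a·¬b·c, ¬a·b·c, a·¬b·¬c, a·b·¬c) and taking the OR gives the canonical DNF.

g(a, b, c) = ((((not a and not b) and c) or ((not a and b) and c)) or ((a and not b) and not c)) or ((a and b) and not c)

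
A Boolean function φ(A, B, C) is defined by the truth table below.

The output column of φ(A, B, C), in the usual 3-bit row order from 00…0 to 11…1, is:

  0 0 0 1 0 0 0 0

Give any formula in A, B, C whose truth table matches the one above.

φ(A, B, C) = (NOT A AND B) AND C

Only row (0,1,1) gives 1. That row's minterm ¬A·B·C is φ directly.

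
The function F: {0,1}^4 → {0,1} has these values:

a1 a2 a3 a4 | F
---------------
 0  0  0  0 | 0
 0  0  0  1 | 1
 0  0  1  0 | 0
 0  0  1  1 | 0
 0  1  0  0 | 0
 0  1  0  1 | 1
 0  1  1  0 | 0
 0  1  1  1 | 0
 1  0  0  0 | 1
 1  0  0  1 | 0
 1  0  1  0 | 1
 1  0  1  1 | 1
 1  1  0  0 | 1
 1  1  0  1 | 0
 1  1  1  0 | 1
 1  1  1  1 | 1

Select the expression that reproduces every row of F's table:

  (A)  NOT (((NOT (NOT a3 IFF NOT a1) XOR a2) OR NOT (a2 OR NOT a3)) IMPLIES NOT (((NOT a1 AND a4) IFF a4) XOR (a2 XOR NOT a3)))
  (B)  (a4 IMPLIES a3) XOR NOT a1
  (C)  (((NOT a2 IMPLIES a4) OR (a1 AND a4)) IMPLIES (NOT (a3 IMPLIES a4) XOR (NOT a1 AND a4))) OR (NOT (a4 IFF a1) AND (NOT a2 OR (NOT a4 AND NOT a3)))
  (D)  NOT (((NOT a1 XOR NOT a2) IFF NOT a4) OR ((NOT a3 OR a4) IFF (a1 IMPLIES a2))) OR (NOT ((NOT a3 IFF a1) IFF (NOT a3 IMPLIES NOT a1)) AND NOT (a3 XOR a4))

(A): at (0,0,0,1) it gives 0, but F = 1 — eliminated.
(C): at (0,0,0,0) it gives 1, but F = 0 — eliminated.
(D): at (0,0,0,0) it gives 1, but F = 0 — eliminated.
That leaves (B). Evaluating it on every row reproduces the table of F exactly.

B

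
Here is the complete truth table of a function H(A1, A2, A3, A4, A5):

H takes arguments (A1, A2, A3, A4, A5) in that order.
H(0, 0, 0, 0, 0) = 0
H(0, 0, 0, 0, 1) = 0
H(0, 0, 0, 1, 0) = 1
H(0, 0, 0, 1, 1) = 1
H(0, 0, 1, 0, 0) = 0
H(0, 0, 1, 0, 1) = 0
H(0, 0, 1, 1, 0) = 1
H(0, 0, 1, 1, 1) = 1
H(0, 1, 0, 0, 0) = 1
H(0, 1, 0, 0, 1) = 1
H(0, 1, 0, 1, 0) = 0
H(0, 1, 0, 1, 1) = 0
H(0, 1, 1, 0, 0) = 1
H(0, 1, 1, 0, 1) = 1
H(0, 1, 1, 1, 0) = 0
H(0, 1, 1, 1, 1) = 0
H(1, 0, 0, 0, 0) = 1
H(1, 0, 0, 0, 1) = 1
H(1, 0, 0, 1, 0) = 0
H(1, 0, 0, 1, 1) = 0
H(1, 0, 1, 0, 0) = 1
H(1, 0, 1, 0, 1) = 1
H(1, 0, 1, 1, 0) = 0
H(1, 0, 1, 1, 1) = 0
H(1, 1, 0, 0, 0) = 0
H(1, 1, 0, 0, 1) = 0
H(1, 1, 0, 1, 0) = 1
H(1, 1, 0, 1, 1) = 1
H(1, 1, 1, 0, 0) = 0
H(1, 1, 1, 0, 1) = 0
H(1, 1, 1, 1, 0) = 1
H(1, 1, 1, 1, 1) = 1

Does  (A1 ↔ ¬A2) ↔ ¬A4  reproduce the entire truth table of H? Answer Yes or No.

Test each input against both H and the formula:
  A1=0, A2=0, A3=0, A4=0, A5=0: formula gives 0, H = 0 ✓
  A1=0, A2=0, A3=0, A4=0, A5=1: formula gives 0, H = 0 ✓
  A1=0, A2=0, A3=0, A4=1, A5=0: formula gives 1, H = 1 ✓
  A1=0, A2=0, A3=0, A4=1, A5=1: formula gives 1, H = 1 ✓
  …and likewise for the remaining 28 rows.
Every row agrees, so the formula is equivalent.

Yes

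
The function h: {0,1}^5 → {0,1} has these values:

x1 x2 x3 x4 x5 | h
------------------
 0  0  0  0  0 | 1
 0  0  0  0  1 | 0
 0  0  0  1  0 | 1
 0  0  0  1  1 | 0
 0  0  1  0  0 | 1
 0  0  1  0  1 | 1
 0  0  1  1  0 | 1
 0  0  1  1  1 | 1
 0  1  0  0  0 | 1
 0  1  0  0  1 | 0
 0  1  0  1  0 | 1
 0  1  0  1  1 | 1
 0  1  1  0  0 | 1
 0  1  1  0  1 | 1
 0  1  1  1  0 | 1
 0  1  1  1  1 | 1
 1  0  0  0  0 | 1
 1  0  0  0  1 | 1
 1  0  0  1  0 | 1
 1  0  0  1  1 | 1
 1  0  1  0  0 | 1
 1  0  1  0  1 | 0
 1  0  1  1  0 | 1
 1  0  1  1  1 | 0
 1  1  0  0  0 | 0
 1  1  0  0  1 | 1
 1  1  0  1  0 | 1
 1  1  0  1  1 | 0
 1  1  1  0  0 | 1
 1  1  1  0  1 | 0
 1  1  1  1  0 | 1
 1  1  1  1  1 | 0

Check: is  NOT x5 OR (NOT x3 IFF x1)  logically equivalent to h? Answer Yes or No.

Evaluate NOT x5 OR (NOT x3 IFF x1) on each row and compare to h:
  x1=0, x2=0, x3=0, x4=0, x5=0: formula gives 1, h = 1 ✓
  x1=0, x2=0, x3=0, x4=0, x5=1: formula gives 0, h = 0 ✓
  x1=0, x2=0, x3=0, x4=1, x5=0: formula gives 1, h = 1 ✓
  x1=0, x2=0, x3=0, x4=1, x5=1: formula gives 0, h = 0 ✓
  …
  x1=0, x2=1, x3=0, x4=1, x5=1: formula gives 0, but h = 1 ✗
Row (0,1,0,1,1) is a counterexample, so the formula is not equivalent to h.

No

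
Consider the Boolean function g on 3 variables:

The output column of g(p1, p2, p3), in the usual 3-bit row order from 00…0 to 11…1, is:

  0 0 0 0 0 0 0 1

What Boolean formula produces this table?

g is 1 on exactly one input, (1,1,1), whose minterm is p1·p2·p3. So g is just that conjunction.

g(p1, p2, p3) = (p1 ∧ p2) ∧ p3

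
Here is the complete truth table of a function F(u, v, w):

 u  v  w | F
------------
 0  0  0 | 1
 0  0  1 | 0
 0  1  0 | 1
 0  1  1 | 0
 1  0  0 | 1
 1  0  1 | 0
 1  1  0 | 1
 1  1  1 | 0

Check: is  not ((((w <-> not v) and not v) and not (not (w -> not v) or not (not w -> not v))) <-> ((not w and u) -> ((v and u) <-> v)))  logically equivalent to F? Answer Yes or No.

No

Evaluate not ((((w <-> not v) and not v) and not (not (w -> not v) or not (not w -> not v))) <-> ((not w and u) -> ((v and u) <-> v))) on each row and compare to F:
  u=0, v=0, w=0: formula gives 1, F = 1 ✓
  u=0, v=0, w=1: formula gives 0, F = 0 ✓
  u=0, v=1, w=0: formula gives 1, F = 1 ✓
  u=0, v=1, w=1: formula gives 1, but F = 0 ✗
Since they disagree at (0,1,1), the expression is not a correct formula for F.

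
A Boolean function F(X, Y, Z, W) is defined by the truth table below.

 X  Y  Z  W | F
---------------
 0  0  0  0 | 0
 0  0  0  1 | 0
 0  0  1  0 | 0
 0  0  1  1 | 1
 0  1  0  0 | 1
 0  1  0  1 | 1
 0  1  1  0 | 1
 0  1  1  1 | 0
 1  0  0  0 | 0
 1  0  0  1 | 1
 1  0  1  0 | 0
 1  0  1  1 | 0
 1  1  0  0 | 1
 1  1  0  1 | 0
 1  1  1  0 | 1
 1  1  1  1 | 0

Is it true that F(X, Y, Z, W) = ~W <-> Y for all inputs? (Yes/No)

Evaluate ~W <-> Y on each row and compare to F:
  X=0, Y=0, Z=0, W=0: formula gives 0, F = 0 ✓
  X=0, Y=0, Z=0, W=1: formula gives 1, but F = 0 ✗
Row (0,0,0,1) is a counterexample, so the formula is not equivalent to F.

No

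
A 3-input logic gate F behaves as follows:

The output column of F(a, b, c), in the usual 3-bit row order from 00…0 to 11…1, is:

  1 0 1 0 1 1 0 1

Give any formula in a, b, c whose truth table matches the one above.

The 0-rows are (0,0,1), (0,1,1), (1,1,0). Take each as a conjunction (¬a·¬b·c, ¬a·b·c, a·b·¬c), form their disjunction, and complement — that gives a formula that is 1 everywhere F is.

F(a, b, c) = NOT ((((NOT a AND NOT b) AND c) OR ((NOT a AND b) AND c)) OR ((a AND b) AND NOT c))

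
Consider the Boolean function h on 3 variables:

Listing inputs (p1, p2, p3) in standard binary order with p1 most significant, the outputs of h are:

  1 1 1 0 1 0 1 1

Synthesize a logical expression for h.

The 0-rows are (0,1,1), (1,0,1). Take each as a conjunction (¬p1·p2·p3, p1·¬p2·p3), form their disjunction, and complement — that gives a formula that is 1 everywhere h is.

h(p1, p2, p3) = (((p1' · p2) · p3) + ((p1 · p2') · p3))'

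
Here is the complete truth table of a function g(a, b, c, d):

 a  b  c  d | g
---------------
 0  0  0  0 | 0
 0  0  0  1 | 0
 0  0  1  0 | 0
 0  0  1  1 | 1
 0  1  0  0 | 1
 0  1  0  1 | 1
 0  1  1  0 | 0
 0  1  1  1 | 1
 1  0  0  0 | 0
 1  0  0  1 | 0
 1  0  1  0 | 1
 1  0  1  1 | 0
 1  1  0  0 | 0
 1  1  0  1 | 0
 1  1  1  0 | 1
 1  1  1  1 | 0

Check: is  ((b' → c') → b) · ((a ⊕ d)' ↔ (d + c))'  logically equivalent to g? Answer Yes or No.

Yes

Test each input against both g and the formula:
  a=0, b=0, c=0, d=0: formula gives 0, g = 0 ✓
  a=0, b=0, c=0, d=1: formula gives 0, g = 0 ✓
  a=0, b=0, c=1, d=0: formula gives 0, g = 0 ✓
  a=0, b=0, c=1, d=1: formula gives 1, g = 1 ✓
  …and likewise for the remaining 12 rows.
Every row agrees, so the formula is equivalent.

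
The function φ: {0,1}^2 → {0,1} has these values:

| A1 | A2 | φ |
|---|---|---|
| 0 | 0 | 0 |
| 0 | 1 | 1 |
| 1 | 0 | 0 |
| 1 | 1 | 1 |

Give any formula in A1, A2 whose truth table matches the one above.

φ(A1, A2) = A2

The output simply equals A2.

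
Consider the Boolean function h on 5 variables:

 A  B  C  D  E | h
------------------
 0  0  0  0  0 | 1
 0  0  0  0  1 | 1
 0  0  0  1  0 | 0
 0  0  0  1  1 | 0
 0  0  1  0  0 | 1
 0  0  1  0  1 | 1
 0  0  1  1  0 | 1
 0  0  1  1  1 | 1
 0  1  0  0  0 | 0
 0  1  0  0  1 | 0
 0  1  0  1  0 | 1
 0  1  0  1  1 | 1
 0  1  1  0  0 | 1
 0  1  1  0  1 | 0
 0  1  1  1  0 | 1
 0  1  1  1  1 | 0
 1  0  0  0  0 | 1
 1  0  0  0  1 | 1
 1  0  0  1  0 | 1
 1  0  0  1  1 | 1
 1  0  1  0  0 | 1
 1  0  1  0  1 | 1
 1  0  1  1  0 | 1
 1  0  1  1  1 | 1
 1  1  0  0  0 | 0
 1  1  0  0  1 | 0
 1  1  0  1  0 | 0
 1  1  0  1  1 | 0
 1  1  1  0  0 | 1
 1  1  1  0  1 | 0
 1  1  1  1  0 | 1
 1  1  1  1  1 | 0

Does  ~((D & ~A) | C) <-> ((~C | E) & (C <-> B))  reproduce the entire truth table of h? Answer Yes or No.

Evaluate ~((D & ~A) | C) <-> ((~C | E) & (C <-> B)) on each row and compare to h:
  A=0, B=0, C=0, D=0, E=0: formula gives 1, h = 1 ✓
  A=0, B=0, C=0, D=0, E=1: formula gives 1, h = 1 ✓
  A=0, B=0, C=0, D=1, E=0: formula gives 0, h = 0 ✓
  A=0, B=0, C=0, D=1, E=1: formula gives 0, h = 0 ✓
  …and likewise for the remaining 28 rows.
All 32 rows match — the expression computes h exactly.

Yes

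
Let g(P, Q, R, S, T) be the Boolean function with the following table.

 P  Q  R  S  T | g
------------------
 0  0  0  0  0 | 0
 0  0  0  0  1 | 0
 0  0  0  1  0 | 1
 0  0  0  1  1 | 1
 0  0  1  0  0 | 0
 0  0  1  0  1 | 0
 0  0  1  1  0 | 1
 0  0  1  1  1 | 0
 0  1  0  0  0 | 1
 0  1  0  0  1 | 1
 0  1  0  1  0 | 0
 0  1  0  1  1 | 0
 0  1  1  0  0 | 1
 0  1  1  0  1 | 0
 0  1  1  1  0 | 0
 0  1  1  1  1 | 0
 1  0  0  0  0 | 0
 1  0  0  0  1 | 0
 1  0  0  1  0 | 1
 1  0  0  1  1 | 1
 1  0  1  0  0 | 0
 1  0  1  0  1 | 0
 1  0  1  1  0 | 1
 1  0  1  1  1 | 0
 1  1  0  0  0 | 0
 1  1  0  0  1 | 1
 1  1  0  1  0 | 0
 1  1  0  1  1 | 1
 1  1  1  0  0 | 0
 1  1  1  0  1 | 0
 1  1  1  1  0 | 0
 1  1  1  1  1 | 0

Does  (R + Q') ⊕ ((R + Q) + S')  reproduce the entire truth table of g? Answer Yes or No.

No

Test each input against both g and the formula:
  P=0, Q=0, R=0, S=0, T=0: formula gives 0, g = 0 ✓
  P=0, Q=0, R=0, S=0, T=1: formula gives 0, g = 0 ✓
  P=0, Q=0, R=0, S=1, T=0: formula gives 1, g = 1 ✓
  P=0, Q=0, R=0, S=1, T=1: formula gives 1, g = 1 ✓
  …
  P=0, Q=0, R=1, S=1, T=0: formula gives 0, but g = 1 ✗
Row (0,0,1,1,0) is a counterexample, so the formula is not equivalent to g.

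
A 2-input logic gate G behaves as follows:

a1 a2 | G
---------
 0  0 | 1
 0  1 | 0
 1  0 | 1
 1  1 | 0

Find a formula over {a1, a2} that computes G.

The output is the negation of a2.

G(a1, a2) = ~a2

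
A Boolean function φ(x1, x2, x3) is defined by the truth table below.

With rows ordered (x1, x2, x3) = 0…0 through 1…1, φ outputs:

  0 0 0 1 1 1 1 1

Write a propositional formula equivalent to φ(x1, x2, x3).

φ(x1, x2, x3) = not ((((not x1 and not x2) and not x3) or ((not x1 and not x2) and x3)) or ((not x1 and x2) and not x3))

φ is 0 on only 3 rows — (0,0,0), (0,0,1), (0,1,0). Writing each as a minterm (¬x1·¬x2·¬x3, ¬x1·¬x2·x3, ¬x1·x2·¬x3) and OR-ing them characterizes exactly where φ=0, so φ is the negation of that disjunction.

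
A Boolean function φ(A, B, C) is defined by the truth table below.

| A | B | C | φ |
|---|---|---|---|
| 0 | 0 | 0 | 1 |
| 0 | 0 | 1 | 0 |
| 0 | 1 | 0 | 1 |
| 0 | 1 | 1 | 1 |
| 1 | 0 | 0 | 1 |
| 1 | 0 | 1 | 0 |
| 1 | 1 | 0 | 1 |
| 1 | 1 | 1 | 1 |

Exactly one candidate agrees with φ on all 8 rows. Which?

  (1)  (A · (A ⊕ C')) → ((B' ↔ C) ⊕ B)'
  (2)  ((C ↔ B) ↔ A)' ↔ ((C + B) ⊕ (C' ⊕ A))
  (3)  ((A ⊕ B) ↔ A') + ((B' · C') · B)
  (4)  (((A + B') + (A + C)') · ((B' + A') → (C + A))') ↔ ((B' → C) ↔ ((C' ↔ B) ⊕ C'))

2

(1) disagrees with φ on (0,0,1) (formula → 1, table → 0); rule it out.
(3) disagrees with φ on (0,0,0) (formula → 0, table → 1); rule it out.
(4) disagrees with φ on (0,0,0) (formula → 0, table → 1); rule it out.
That leaves (2). Evaluating it on every row reproduces the table of φ exactly.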